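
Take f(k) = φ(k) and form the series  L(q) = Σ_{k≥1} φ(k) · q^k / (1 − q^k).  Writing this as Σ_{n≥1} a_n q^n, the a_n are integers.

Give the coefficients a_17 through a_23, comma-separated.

d|17:{1,17}  Σφ=1+16=17
d|18:{1,2,3,6,9,18}  Σφ=1+1+2+2+6+6=18
n=19: 1·19 19·1  φ→[1+18]=19
n=20: 20·1 10·2 5·4 4·5 2·10 1·20  φ→[8+4+4+2+1+1]=20
[q^21] φ(1)=1,φ(3)=2,φ(7)=6,φ(21)=12 ⇒ 21
[q^22] φ(22)=10,φ(11)=10,φ(2)=1,φ(1)=1 ⇒ 22
[q^23] φ(1)=1,φ(23)=22 ⇒ 23

17, 18, 19, 20, 21, 22, 23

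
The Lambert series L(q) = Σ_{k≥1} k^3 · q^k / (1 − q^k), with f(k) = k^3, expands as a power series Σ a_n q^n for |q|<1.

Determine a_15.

n=15: 1·15 3·5 5·3 15·1  f→[1+27+125+3375]=3528

a_15 = 3528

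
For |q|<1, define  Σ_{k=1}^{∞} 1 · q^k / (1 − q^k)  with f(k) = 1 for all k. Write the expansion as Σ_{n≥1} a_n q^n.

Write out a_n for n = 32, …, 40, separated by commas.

6, 4, 4, 4, 9, 2, 4, 4, 8

n=32: 1·32 2·16 4·8 8·4 16·2 32·1  f→[1+1+1+1+1+1]=6
n=33: 1·33 3·11 11·3 33·1  f→[1+1+1+1]=4
[q^34] f(34)=1,f(17)=1,f(2)=1,f(1)=1 ⇒ 4
n=35: 35·1 7·5 5·7 1·35  f→[1+1+1+1]=4
n=36: 1·36 2·18 3·12 4·9 6·6 9·4 12·3 18·2 36·1  f→[1+1+1+1+1+1+1+1+1]=9
n=37: 1·37 37·1  f→[1+1]=2
n=38: 1·38 2·19 19·2 38·1  f→[1+1+1+1]=4
[q^39] f(39)=1,f(13)=1,f(3)=1,f(1)=1 ⇒ 4
[q^40] f(40)=1,f(20)=1,f(10)=1,f(8)=1,f(5)=1,f(4)=1,f(2)=1,f(1)=1 ⇒ 8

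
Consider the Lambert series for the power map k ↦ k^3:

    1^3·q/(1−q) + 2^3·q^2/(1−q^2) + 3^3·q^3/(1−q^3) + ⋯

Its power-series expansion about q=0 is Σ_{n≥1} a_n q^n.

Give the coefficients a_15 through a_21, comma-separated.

3528, 4681, 4914, 6813, 6860, 9198, 9632

n=15: 15·1 5·3 3·5 1·15  f→[3375+125+27+1]=3528
q^16  k|16↦f(k): 1:1 2:8 4:64 8:512 16:4096  a_16=4681
n=17: 1·17 17·1  f→[1+4913]=4914
[q^18] f(18)=5832,f(9)=729,f(6)=216,f(3)=27,f(2)=8,f(1)=1 ⇒ 6813
q^19  k|19↦f(k): 1:1 19:6859  a_19=6860
n=20: 20·1 10·2 5·4 4·5 2·10 1·20  f→[8000+1000+125+64+8+1]=9198
d|21:{21,7,3,1}  Σf=9261+343+27+1=9632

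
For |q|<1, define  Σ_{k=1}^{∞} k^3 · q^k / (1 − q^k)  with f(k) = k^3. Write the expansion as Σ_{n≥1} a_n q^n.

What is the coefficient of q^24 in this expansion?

a_24 = 16380

[q^24] f(1)=1,f(2)=8,f(3)=27,f(4)=64,f(6)=216,f(8)=512,f(12)=1728,f(24)=13824 ⇒ 16380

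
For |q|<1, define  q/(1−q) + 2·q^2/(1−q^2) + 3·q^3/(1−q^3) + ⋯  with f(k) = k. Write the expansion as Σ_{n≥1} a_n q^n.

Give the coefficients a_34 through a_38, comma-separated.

n=34: 1·34 2·17 17·2 34·1  f→[1+2+17+34]=54
[q^35] f(35)=35,f(7)=7,f(5)=5,f(1)=1 ⇒ 48
n=36: 36·1 18·2 12·3 9·4 6·6 4·9 3·12 2·18 1·36  f→[36+18+12+9+6+4+3+2+1]=91
n=37: 37·1 1·37  f→[37+1]=38
d|38:{38,19,2,1}  Σf=38+19+2+1=60

54, 48, 91, 38, 60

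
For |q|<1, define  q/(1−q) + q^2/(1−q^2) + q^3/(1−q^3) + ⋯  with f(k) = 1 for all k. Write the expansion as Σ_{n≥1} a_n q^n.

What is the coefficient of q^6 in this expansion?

[q^6] f(1)=1,f(2)=1,f(3)=1,f(6)=1 ⇒ 4

a_6 = 4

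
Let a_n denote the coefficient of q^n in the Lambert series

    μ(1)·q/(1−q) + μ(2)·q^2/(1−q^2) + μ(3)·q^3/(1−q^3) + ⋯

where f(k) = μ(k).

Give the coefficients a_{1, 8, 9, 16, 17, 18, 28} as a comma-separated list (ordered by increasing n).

[q^1] μ(1)=1 ⇒ 1
[q^8] μ(8)=0,μ(4)=0,μ(2)=-1,μ(1)=1 ⇒ 0
[q^9] μ(9)=0,μ(3)=-1,μ(1)=1 ⇒ 0
q^16  k|16↦μ(k): 1:1 2:-1 4:0 8:0 16:0  a_16=0
d|17:{17,1}  Σμ=(-1)+1=0
[q^18] μ(1)=1,μ(2)=-1,μ(3)=-1,μ(6)=1,μ(9)=0,μ(18)=0 ⇒ 0
q^28  k|28↦μ(k): 1:1 2:-1 4:0 7:-1 14:1 28:0  a_28=0

1, 0, 0, 0, 0, 0, 0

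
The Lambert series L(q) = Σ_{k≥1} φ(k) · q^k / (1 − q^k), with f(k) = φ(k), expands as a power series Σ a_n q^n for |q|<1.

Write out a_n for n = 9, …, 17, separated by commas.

n=9: 1·9 3·3 9·1  φ→[1+2+6]=9
[q^10] φ(1)=1,φ(2)=1,φ(5)=4,φ(10)=4 ⇒ 10
d|11:{1,11}  Σφ=1+10=11
q^12  k|12↦φ(k): 12:4 6:2 4:2 3:2 2:1 1:1  a_12=12
q^13  k|13↦φ(k): 1:1 13:12  a_13=13
n=14: 14·1 7·2 2·7 1·14  φ→[6+6+1+1]=14
q^15  k|15↦φ(k): 1:1 3:2 5:4 15:8  a_15=15
q^16  k|16↦φ(k): 1:1 2:1 4:2 8:4 16:8  a_16=16
[q^17] φ(1)=1,φ(17)=16 ⇒ 17

9, 10, 11, 12, 13, 14, 15, 16, 17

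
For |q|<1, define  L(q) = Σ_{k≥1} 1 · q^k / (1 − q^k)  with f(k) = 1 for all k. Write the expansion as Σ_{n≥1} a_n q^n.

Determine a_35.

[q^35] f(1)=1,f(5)=1,f(7)=1,f(35)=1 ⇒ 4

a_35 = 4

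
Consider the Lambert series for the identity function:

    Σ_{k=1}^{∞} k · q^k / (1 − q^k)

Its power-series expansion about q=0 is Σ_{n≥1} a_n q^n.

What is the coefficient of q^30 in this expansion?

a_30 = 72

n=30: 1·30 2·15 3·10 5·6 6·5 10·3 15·2 30·1  f→[1+2+3+5+6+10+15+30]=72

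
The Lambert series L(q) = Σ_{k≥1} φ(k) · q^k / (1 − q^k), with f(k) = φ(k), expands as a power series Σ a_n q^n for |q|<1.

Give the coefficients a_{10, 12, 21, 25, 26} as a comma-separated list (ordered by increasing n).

d|10:{10,5,2,1}  Σφ=4+4+1+1=10
d|12:{1,2,3,4,6,12}  Σφ=1+1+2+2+2+4=12
[q^21] φ(1)=1,φ(3)=2,φ(7)=6,φ(21)=12 ⇒ 21
n=25: 25·1 5·5 1·25  φ→[20+4+1]=25
[q^26] φ(1)=1,φ(2)=1,φ(13)=12,φ(26)=12 ⇒ 26

10, 12, 21, 25, 26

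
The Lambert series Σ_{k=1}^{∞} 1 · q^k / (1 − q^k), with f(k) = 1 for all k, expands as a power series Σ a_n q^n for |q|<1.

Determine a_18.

d|18:{18,9,6,3,2,1}  Σf=1+1+1+1+1+1=6

a_18 = 6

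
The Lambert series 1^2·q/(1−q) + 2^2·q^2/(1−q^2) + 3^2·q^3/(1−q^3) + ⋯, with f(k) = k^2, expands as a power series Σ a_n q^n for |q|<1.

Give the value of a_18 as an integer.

a_18 = 455

d|18:{1,2,3,6,9,18}  Σf=1+4+9+36+81+324=455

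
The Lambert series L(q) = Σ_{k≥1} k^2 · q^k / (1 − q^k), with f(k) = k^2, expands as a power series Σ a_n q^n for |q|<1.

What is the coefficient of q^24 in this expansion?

a_24 = 850

[q^24] f(1)=1,f(2)=4,f(3)=9,f(4)=16,f(6)=36,f(8)=64,f(12)=144,f(24)=576 ⇒ 850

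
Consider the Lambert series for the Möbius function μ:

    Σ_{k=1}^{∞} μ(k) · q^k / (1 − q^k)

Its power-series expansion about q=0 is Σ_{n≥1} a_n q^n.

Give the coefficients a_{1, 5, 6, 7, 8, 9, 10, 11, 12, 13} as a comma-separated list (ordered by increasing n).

d|1:{1}  Σμ=1=1
d|5:{5,1}  Σμ=(-1)+1=0
q^6  k|6↦μ(k): 1:1 2:-1 3:-1 6:1  a_6=0
[q^7] μ(7)=-1,μ(1)=1 ⇒ 0
d|8:{1,2,4,8}  Σμ=1+(-1)+0+0=0
q^9  k|9↦μ(k): 9:0 3:-1 1:1  a_9=0
[q^10] μ(10)=1,μ(5)=-1,μ(2)=-1,μ(1)=1 ⇒ 0
q^11  k|11↦μ(k): 11:-1 1:1  a_11=0
n=12: 12·1 6·2 4·3 3·4 2·6 1·12  μ→[0+1+0+(-1)+(-1)+1]=0
[q^13] μ(1)=1,μ(13)=-1 ⇒ 0

1, 0, 0, 0, 0, 0, 0, 0, 0, 0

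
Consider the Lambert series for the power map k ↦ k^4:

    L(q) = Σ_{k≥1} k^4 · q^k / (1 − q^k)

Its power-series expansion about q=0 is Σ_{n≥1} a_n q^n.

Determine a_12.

d|12:{12,6,4,3,2,1}  Σf=20736+1296+256+81+16+1=22386

a_12 = 22386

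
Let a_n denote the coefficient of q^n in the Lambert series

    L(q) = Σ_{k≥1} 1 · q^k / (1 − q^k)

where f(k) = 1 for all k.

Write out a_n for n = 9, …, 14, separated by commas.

3, 4, 2, 6, 2, 4

n=9: 1·9 3·3 9·1  f→[1+1+1]=3
[q^10] f(1)=1,f(2)=1,f(5)=1,f(10)=1 ⇒ 4
[q^11] f(1)=1,f(11)=1 ⇒ 2
[q^12] f(12)=1,f(6)=1,f(4)=1,f(3)=1,f(2)=1,f(1)=1 ⇒ 6
q^13  k|13↦f(k): 1:1 13:1  a_13=2
[q^14] f(14)=1,f(7)=1,f(2)=1,f(1)=1 ⇒ 4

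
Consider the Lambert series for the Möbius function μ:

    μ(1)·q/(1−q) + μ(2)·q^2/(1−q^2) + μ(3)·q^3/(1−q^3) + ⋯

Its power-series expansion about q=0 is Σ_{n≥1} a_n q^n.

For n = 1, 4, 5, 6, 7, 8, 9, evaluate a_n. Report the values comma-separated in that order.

[q^1] μ(1)=1 ⇒ 1
d|4:{4,2,1}  Σμ=0+(-1)+1=0
q^5  k|5↦μ(k): 5:-1 1:1  a_5=0
[q^6] μ(1)=1,μ(2)=-1,μ(3)=-1,μ(6)=1 ⇒ 0
q^7  k|7↦μ(k): 7:-1 1:1  a_7=0
[q^8] μ(1)=1,μ(2)=-1,μ(4)=0,μ(8)=0 ⇒ 0
q^9  k|9↦μ(k): 1:1 3:-1 9:0  a_9=0

1, 0, 0, 0, 0, 0, 0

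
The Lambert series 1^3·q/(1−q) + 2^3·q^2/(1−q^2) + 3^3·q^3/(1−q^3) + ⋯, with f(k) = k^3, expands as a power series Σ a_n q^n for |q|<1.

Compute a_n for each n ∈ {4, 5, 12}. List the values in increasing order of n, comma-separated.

q^4  k|4↦f(k): 4:64 2:8 1:1  a_4=73
[q^5] f(5)=125,f(1)=1 ⇒ 126
d|12:{1,2,3,4,6,12}  Σf=1+8+27+64+216+1728=2044

73, 126, 2044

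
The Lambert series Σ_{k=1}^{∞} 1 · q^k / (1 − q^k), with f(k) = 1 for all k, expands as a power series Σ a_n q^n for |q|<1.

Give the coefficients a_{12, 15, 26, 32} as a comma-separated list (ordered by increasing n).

[q^12] f(12)=1,f(6)=1,f(4)=1,f(3)=1,f(2)=1,f(1)=1 ⇒ 6
d|15:{1,3,5,15}  Σf=1+1+1+1=4
d|26:{1,2,13,26}  Σf=1+1+1+1=4
[q^32] f(32)=1,f(16)=1,f(8)=1,f(4)=1,f(2)=1,f(1)=1 ⇒ 6

6, 4, 4, 6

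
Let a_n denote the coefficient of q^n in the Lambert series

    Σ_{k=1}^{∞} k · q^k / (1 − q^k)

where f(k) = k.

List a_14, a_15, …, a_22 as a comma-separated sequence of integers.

[q^14] f(1)=1,f(2)=2,f(7)=7,f(14)=14 ⇒ 24
n=15: 1·15 3·5 5·3 15·1  f→[1+3+5+15]=24
n=16: 16·1 8·2 4·4 2·8 1·16  f→[16+8+4+2+1]=31
q^17  k|17↦f(k): 1:1 17:17  a_17=18
d|18:{18,9,6,3,2,1}  Σf=18+9+6+3+2+1=39
[q^19] f(1)=1,f(19)=19 ⇒ 20
[q^20] f(20)=20,f(10)=10,f(5)=5,f(4)=4,f(2)=2,f(1)=1 ⇒ 42
[q^21] f(1)=1,f(3)=3,f(7)=7,f(21)=21 ⇒ 32
q^22  k|22↦f(k): 1:1 2:2 11:11 22:22  a_22=36

24, 24, 31, 18, 39, 20, 42, 32, 36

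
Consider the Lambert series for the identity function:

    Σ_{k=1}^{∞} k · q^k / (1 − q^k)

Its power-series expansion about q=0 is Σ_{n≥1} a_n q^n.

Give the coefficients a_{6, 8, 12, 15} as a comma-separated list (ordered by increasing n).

12, 15, 28, 24

[q^6] f(1)=1,f(2)=2,f(3)=3,f(6)=6 ⇒ 12
q^8  k|8↦f(k): 8:8 4:4 2:2 1:1  a_8=15
q^12  k|12↦f(k): 1:1 2:2 3:3 4:4 6:6 12:12  a_12=28
n=15: 15·1 5·3 3·5 1·15  f→[15+5+3+1]=24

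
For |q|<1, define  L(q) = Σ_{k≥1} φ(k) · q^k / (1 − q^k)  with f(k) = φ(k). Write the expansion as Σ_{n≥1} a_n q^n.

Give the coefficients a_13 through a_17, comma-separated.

q^13  k|13↦φ(k): 1:1 13:12  a_13=13
[q^14] φ(1)=1,φ(2)=1,φ(7)=6,φ(14)=6 ⇒ 14
d|15:{1,3,5,15}  Σφ=1+2+4+8=15
d|16:{16,8,4,2,1}  Σφ=8+4+2+1+1=16
n=17: 17·1 1·17  φ→[16+1]=17

13, 14, 15, 16, 17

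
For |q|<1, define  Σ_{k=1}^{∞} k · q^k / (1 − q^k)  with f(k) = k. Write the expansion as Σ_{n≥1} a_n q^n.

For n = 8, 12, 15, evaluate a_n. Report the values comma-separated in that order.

15, 28, 24

q^8  k|8↦f(k): 8:8 4:4 2:2 1:1  a_8=15
d|12:{1,2,3,4,6,12}  Σf=1+2+3+4+6+12=28
[q^15] f(15)=15,f(5)=5,f(3)=3,f(1)=1 ⇒ 24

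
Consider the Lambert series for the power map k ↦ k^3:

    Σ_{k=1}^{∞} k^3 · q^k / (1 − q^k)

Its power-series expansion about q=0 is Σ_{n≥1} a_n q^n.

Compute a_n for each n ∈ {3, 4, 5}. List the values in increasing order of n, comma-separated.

28, 73, 126

n=3: 3·1 1·3  f→[27+1]=28
[q^4] f(4)=64,f(2)=8,f(1)=1 ⇒ 73
d|5:{5,1}  Σf=125+1=126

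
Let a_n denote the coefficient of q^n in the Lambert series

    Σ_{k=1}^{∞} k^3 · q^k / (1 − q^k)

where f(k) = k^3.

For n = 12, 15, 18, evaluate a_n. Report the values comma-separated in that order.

d|12:{1,2,3,4,6,12}  Σf=1+8+27+64+216+1728=2044
q^15  k|15↦f(k): 15:3375 5:125 3:27 1:1  a_15=3528
[q^18] f(1)=1,f(2)=8,f(3)=27,f(6)=216,f(9)=729,f(18)=5832 ⇒ 6813

2044, 3528, 6813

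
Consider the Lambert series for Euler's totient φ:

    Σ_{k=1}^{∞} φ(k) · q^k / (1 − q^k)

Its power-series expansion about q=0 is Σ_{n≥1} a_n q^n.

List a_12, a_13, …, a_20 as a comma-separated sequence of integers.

d|12:{1,2,3,4,6,12}  Σφ=1+1+2+2+2+4=12
d|13:{1,13}  Σφ=1+12=13
[q^14] φ(1)=1,φ(2)=1,φ(7)=6,φ(14)=6 ⇒ 14
q^15  k|15↦φ(k): 1:1 3:2 5:4 15:8  a_15=15
n=16: 16·1 8·2 4·4 2·8 1·16  φ→[8+4+2+1+1]=16
[q^17] φ(1)=1,φ(17)=16 ⇒ 17
d|18:{1,2,3,6,9,18}  Σφ=1+1+2+2+6+6=18
n=19: 1·19 19·1  φ→[1+18]=19
n=20: 20·1 10·2 5·4 4·5 2·10 1·20  φ→[8+4+4+2+1+1]=20

12, 13, 14, 15, 16, 17, 18, 19, 20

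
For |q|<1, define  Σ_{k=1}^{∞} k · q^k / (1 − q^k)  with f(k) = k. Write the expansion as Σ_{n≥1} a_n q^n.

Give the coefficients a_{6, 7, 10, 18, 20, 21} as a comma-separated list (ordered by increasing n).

q^6  k|6↦f(k): 6:6 3:3 2:2 1:1  a_6=12
q^7  k|7↦f(k): 7:7 1:1  a_7=8
n=10: 10·1 5·2 2·5 1·10  f→[10+5+2+1]=18
q^18  k|18↦f(k): 1:1 2:2 3:3 6:6 9:9 18:18  a_18=39
q^20  k|20↦f(k): 1:1 2:2 4:4 5:5 10:10 20:20  a_20=42
q^21  k|21↦f(k): 21:21 7:7 3:3 1:1  a_21=32

12, 8, 18, 39, 42, 32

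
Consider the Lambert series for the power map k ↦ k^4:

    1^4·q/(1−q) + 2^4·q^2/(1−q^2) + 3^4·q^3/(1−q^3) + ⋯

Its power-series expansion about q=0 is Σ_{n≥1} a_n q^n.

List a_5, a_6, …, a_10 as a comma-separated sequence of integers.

n=5: 5·1 1·5  f→[625+1]=626
n=6: 1·6 2·3 3·2 6·1  f→[1+16+81+1296]=1394
q^7  k|7↦f(k): 7:2401 1:1  a_7=2402
n=8: 1·8 2·4 4·2 8·1  f→[1+16+256+4096]=4369
d|9:{1,3,9}  Σf=1+81+6561=6643
q^10  k|10↦f(k): 1:1 2:16 5:625 10:10000  a_10=10642

626, 1394, 2402, 4369, 6643, 10642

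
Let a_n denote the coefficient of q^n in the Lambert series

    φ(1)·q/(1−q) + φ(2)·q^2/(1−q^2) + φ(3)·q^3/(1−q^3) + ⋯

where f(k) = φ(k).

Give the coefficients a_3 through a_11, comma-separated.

d|3:{1,3}  Σφ=1+2=3
q^4  k|4↦φ(k): 1:1 2:1 4:2  a_4=4
d|5:{5,1}  Σφ=4+1=5
n=6: 6·1 3·2 2·3 1·6  φ→[2+2+1+1]=6
q^7  k|7↦φ(k): 7:6 1:1  a_7=7
[q^8] φ(8)=4,φ(4)=2,φ(2)=1,φ(1)=1 ⇒ 8
d|9:{1,3,9}  Σφ=1+2+6=9
[q^10] φ(1)=1,φ(2)=1,φ(5)=4,φ(10)=4 ⇒ 10
q^11  k|11↦φ(k): 11:10 1:1  a_11=11

3, 4, 5, 6, 7, 8, 9, 10, 11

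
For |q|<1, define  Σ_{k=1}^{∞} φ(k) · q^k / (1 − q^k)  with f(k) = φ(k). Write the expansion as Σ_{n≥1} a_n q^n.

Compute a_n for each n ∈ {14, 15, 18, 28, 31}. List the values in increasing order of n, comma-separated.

[q^14] φ(14)=6,φ(7)=6,φ(2)=1,φ(1)=1 ⇒ 14
[q^15] φ(1)=1,φ(3)=2,φ(5)=4,φ(15)=8 ⇒ 15
[q^18] φ(1)=1,φ(2)=1,φ(3)=2,φ(6)=2,φ(9)=6,φ(18)=6 ⇒ 18
n=28: 28·1 14·2 7·4 4·7 2·14 1·28  φ→[12+6+6+2+1+1]=28
d|31:{1,31}  Σφ=1+30=31

14, 15, 18, 28, 31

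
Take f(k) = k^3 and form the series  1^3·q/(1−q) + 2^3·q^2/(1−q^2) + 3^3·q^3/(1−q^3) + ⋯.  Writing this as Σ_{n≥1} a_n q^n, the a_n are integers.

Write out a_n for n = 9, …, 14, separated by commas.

757, 1134, 1332, 2044, 2198, 3096

d|9:{9,3,1}  Σf=729+27+1=757
n=10: 1·10 2·5 5·2 10·1  f→[1+8+125+1000]=1134
q^11  k|11↦f(k): 1:1 11:1331  a_11=1332
q^12  k|12↦f(k): 12:1728 6:216 4:64 3:27 2:8 1:1  a_12=2044
[q^13] f(1)=1,f(13)=2197 ⇒ 2198
d|14:{1,2,7,14}  Σf=1+8+343+2744=3096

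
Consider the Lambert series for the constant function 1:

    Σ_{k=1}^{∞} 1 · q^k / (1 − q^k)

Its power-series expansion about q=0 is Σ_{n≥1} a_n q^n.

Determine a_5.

a_5 = 2

q^5  k|5↦f(k): 5:1 1:1  a_5=2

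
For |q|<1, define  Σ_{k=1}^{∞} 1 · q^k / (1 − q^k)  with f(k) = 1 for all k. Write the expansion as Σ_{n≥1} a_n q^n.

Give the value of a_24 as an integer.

a_24 = 8

d|24:{1,2,3,4,6,8,12,24}  Σf=1+1+1+1+1+1+1+1=8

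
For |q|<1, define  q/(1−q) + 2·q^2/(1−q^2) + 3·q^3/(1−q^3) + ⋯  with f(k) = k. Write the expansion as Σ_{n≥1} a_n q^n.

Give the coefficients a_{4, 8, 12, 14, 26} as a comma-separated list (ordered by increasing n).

7, 15, 28, 24, 42

[q^4] f(1)=1,f(2)=2,f(4)=4 ⇒ 7
[q^8] f(8)=8,f(4)=4,f(2)=2,f(1)=1 ⇒ 15
[q^12] f(12)=12,f(6)=6,f(4)=4,f(3)=3,f(2)=2,f(1)=1 ⇒ 28
n=14: 1·14 2·7 7·2 14·1  f→[1+2+7+14]=24
q^26  k|26↦f(k): 26:26 13:13 2:2 1:1  a_26=42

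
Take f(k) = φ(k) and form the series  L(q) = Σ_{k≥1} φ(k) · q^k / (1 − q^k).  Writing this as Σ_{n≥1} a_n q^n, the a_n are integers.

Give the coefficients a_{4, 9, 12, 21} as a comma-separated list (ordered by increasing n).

[q^4] φ(1)=1,φ(2)=1,φ(4)=2 ⇒ 4
d|9:{9,3,1}  Σφ=6+2+1=9
q^12  k|12↦φ(k): 1:1 2:1 3:2 4:2 6:2 12:4  a_12=12
[q^21] φ(21)=12,φ(7)=6,φ(3)=2,φ(1)=1 ⇒ 21

4, 9, 12, 21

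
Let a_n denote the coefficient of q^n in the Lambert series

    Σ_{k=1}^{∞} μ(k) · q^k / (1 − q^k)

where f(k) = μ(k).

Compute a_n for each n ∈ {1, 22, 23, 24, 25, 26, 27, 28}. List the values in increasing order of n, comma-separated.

q^1  k|1↦μ(k): 1:1  a_1=1
n=22: 22·1 11·2 2·11 1·22  μ→[1+(-1)+(-1)+1]=0
q^23  k|23↦μ(k): 23:-1 1:1  a_23=0
[q^24] μ(1)=1,μ(2)=-1,μ(3)=-1,μ(4)=0,μ(6)=1,μ(8)=0,μ(12)=0,μ(24)=0 ⇒ 0
q^25  k|25↦μ(k): 25:0 5:-1 1:1  a_25=0
q^26  k|26↦μ(k): 1:1 2:-1 13:-1 26:1  a_26=0
d|27:{27,9,3,1}  Σμ=0+0+(-1)+1=0
[q^28] μ(28)=0,μ(14)=1,μ(7)=-1,μ(4)=0,μ(2)=-1,μ(1)=1 ⇒ 0

1, 0, 0, 0, 0, 0, 0, 0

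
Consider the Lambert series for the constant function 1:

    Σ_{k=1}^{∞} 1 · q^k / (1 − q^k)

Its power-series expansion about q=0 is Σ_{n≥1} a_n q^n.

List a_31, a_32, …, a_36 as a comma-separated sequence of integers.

[q^31] f(1)=1,f(31)=1 ⇒ 2
[q^32] f(32)=1,f(16)=1,f(8)=1,f(4)=1,f(2)=1,f(1)=1 ⇒ 6
[q^33] f(33)=1,f(11)=1,f(3)=1,f(1)=1 ⇒ 4
n=34: 1·34 2·17 17·2 34·1  f→[1+1+1+1]=4
d|35:{35,7,5,1}  Σf=1+1+1+1=4
d|36:{1,2,3,4,6,9,12,18,36}  Σf=1+1+1+1+1+1+1+1+1=9

2, 6, 4, 4, 4, 9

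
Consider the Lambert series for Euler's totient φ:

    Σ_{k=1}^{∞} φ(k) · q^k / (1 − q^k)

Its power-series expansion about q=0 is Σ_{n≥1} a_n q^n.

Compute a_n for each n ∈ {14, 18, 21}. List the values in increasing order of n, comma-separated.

[q^14] φ(1)=1,φ(2)=1,φ(7)=6,φ(14)=6 ⇒ 14
d|18:{1,2,3,6,9,18}  Σφ=1+1+2+2+6+6=18
d|21:{21,7,3,1}  Σφ=12+6+2+1=21

14, 18, 21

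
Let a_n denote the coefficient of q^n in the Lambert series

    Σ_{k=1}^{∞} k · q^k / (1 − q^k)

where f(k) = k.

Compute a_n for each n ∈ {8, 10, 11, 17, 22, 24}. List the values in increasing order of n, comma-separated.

15, 18, 12, 18, 36, 60

[q^8] f(8)=8,f(4)=4,f(2)=2,f(1)=1 ⇒ 15
n=10: 1·10 2·5 5·2 10·1  f→[1+2+5+10]=18
[q^11] f(1)=1,f(11)=11 ⇒ 12
[q^17] f(17)=17,f(1)=1 ⇒ 18
d|22:{22,11,2,1}  Σf=22+11+2+1=36
[q^24] f(1)=1,f(2)=2,f(3)=3,f(4)=4,f(6)=6,f(8)=8,f(12)=12,f(24)=24 ⇒ 60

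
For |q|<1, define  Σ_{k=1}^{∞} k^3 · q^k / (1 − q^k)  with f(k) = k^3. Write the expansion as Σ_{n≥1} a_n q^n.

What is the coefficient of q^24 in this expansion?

[q^24] f(24)=13824,f(12)=1728,f(8)=512,f(6)=216,f(4)=64,f(3)=27,f(2)=8,f(1)=1 ⇒ 16380

a_24 = 16380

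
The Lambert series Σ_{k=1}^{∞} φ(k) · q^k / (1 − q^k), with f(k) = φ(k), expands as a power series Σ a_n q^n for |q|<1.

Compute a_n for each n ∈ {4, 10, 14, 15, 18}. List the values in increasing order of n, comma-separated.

q^4  k|4↦φ(k): 4:2 2:1 1:1  a_4=4
n=10: 10·1 5·2 2·5 1·10  φ→[4+4+1+1]=10
d|14:{14,7,2,1}  Σφ=6+6+1+1=14
q^15  k|15↦φ(k): 15:8 5:4 3:2 1:1  a_15=15
[q^18] φ(1)=1,φ(2)=1,φ(3)=2,φ(6)=2,φ(9)=6,φ(18)=6 ⇒ 18

4, 10, 14, 15, 18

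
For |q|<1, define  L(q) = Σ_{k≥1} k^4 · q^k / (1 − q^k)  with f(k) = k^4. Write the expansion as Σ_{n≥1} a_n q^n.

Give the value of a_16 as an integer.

n=16: 1·16 2·8 4·4 8·2 16·1  f→[1+16+256+4096+65536]=69905

a_16 = 69905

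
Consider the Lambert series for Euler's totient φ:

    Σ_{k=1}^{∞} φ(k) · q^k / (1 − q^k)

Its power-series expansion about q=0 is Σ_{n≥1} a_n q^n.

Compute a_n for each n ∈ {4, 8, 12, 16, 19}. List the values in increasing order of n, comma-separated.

q^4  k|4↦φ(k): 1:1 2:1 4:2  a_4=4
[q^8] φ(8)=4,φ(4)=2,φ(2)=1,φ(1)=1 ⇒ 8
n=12: 12·1 6·2 4·3 3·4 2·6 1·12  φ→[4+2+2+2+1+1]=12
[q^16] φ(1)=1,φ(2)=1,φ(4)=2,φ(8)=4,φ(16)=8 ⇒ 16
n=19: 1·19 19·1  φ→[1+18]=19

4, 8, 12, 16, 19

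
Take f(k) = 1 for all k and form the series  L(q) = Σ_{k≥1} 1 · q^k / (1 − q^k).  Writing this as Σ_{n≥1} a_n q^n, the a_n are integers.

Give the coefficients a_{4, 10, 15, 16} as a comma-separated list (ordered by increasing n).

3, 4, 4, 5

q^4  k|4↦f(k): 1:1 2:1 4:1  a_4=3
d|10:{1,2,5,10}  Σf=1+1+1+1=4
[q^15] f(15)=1,f(5)=1,f(3)=1,f(1)=1 ⇒ 4
d|16:{16,8,4,2,1}  Σf=1+1+1+1+1=5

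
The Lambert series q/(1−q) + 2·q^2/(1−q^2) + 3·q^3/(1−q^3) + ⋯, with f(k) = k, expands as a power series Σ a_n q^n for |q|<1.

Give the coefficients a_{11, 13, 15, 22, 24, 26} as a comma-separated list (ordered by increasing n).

[q^11] f(11)=11,f(1)=1 ⇒ 12
d|13:{13,1}  Σf=13+1=14
q^15  k|15↦f(k): 1:1 3:3 5:5 15:15  a_15=24
[q^22] f(1)=1,f(2)=2,f(11)=11,f(22)=22 ⇒ 36
d|24:{1,2,3,4,6,8,12,24}  Σf=1+2+3+4+6+8+12+24=60
d|26:{26,13,2,1}  Σf=26+13+2+1=42

12, 14, 24, 36, 60, 42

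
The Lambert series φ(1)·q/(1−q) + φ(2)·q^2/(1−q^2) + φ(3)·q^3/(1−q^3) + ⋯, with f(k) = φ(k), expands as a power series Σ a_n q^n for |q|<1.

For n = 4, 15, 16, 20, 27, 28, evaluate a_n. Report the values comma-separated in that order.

d|4:{4,2,1}  Σφ=2+1+1=4
[q^15] φ(15)=8,φ(5)=4,φ(3)=2,φ(1)=1 ⇒ 15
n=16: 1·16 2·8 4·4 8·2 16·1  φ→[1+1+2+4+8]=16
d|20:{1,2,4,5,10,20}  Σφ=1+1+2+4+4+8=20
[q^27] φ(27)=18,φ(9)=6,φ(3)=2,φ(1)=1 ⇒ 27
q^28  k|28↦φ(k): 28:12 14:6 7:6 4:2 2:1 1:1  a_28=28

4, 15, 16, 20, 27, 28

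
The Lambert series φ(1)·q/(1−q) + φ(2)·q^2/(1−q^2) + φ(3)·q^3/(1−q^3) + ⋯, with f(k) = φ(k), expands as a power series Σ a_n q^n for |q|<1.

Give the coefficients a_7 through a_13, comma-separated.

d|7:{7,1}  Σφ=6+1=7
n=8: 1·8 2·4 4·2 8·1  φ→[1+1+2+4]=8
q^9  k|9↦φ(k): 1:1 3:2 9:6  a_9=9
n=10: 1·10 2·5 5·2 10·1  φ→[1+1+4+4]=10
q^11  k|11↦φ(k): 11:10 1:1  a_11=11
d|12:{12,6,4,3,2,1}  Σφ=4+2+2+2+1+1=12
n=13: 1·13 13·1  φ→[1+12]=13

7, 8, 9, 10, 11, 12, 13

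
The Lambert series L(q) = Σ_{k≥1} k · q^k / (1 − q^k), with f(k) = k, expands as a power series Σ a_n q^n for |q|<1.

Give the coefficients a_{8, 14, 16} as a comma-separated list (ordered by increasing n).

15, 24, 31

[q^8] f(1)=1,f(2)=2,f(4)=4,f(8)=8 ⇒ 15
[q^14] f(1)=1,f(2)=2,f(7)=7,f(14)=14 ⇒ 24
d|16:{1,2,4,8,16}  Σf=1+2+4+8+16=31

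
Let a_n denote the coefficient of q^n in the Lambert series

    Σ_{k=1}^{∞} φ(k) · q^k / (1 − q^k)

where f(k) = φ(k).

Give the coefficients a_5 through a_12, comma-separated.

q^5  k|5↦φ(k): 1:1 5:4  a_5=5
q^6  k|6↦φ(k): 1:1 2:1 3:2 6:2  a_6=6
d|7:{7,1}  Σφ=6+1=7
q^8  k|8↦φ(k): 1:1 2:1 4:2 8:4  a_8=8
q^9  k|9↦φ(k): 9:6 3:2 1:1  a_9=9
d|10:{10,5,2,1}  Σφ=4+4+1+1=10
q^11  k|11↦φ(k): 1:1 11:10  a_11=11
q^12  k|12↦φ(k): 12:4 6:2 4:2 3:2 2:1 1:1  a_12=12

5, 6, 7, 8, 9, 10, 11, 12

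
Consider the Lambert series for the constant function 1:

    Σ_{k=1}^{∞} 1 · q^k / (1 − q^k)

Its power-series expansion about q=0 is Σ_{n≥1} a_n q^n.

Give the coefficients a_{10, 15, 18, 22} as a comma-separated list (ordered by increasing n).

4, 4, 6, 4

n=10: 10·1 5·2 2·5 1·10  f→[1+1+1+1]=4
q^15  k|15↦f(k): 1:1 3:1 5:1 15:1  a_15=4
q^18  k|18↦f(k): 18:1 9:1 6:1 3:1 2:1 1:1  a_18=6
[q^22] f(22)=1,f(11)=1,f(2)=1,f(1)=1 ⇒ 4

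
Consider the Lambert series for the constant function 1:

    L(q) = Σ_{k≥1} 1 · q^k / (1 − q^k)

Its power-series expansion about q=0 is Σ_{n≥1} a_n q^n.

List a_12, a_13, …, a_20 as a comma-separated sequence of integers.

[q^12] f(12)=1,f(6)=1,f(4)=1,f(3)=1,f(2)=1,f(1)=1 ⇒ 6
d|13:{1,13}  Σf=1+1=2
d|14:{1,2,7,14}  Σf=1+1+1+1=4
[q^15] f(15)=1,f(5)=1,f(3)=1,f(1)=1 ⇒ 4
d|16:{16,8,4,2,1}  Σf=1+1+1+1+1=5
d|17:{1,17}  Σf=1+1=2
d|18:{1,2,3,6,9,18}  Σf=1+1+1+1+1+1=6
d|19:{19,1}  Σf=1+1=2
[q^20] f(1)=1,f(2)=1,f(4)=1,f(5)=1,f(10)=1,f(20)=1 ⇒ 6

6, 2, 4, 4, 5, 2, 6, 2, 6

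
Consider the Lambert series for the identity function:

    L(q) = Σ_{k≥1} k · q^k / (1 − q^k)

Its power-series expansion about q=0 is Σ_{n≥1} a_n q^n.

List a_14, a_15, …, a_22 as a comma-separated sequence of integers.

24, 24, 31, 18, 39, 20, 42, 32, 36

d|14:{14,7,2,1}  Σf=14+7+2+1=24
n=15: 1·15 3·5 5·3 15·1  f→[1+3+5+15]=24
[q^16] f(1)=1,f(2)=2,f(4)=4,f(8)=8,f(16)=16 ⇒ 31
n=17: 1·17 17·1  f→[1+17]=18
[q^18] f(18)=18,f(9)=9,f(6)=6,f(3)=3,f(2)=2,f(1)=1 ⇒ 39
q^19  k|19↦f(k): 19:19 1:1  a_19=20
[q^20] f(1)=1,f(2)=2,f(4)=4,f(5)=5,f(10)=10,f(20)=20 ⇒ 42
q^21  k|21↦f(k): 1:1 3:3 7:7 21:21  a_21=32
n=22: 1·22 2·11 11·2 22·1  f→[1+2+11+22]=36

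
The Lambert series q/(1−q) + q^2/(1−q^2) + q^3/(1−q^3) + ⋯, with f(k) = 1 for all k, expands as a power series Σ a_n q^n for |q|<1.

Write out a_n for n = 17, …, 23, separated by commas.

2, 6, 2, 6, 4, 4, 2

[q^17] f(17)=1,f(1)=1 ⇒ 2
n=18: 18·1 9·2 6·3 3·6 2·9 1·18  f→[1+1+1+1+1+1]=6
n=19: 19·1 1·19  f→[1+1]=2
n=20: 1·20 2·10 4·5 5·4 10·2 20·1  f→[1+1+1+1+1+1]=6
q^21  k|21↦f(k): 21:1 7:1 3:1 1:1  a_21=4
q^22  k|22↦f(k): 1:1 2:1 11:1 22:1  a_22=4
n=23: 1·23 23·1  f→[1+1]=2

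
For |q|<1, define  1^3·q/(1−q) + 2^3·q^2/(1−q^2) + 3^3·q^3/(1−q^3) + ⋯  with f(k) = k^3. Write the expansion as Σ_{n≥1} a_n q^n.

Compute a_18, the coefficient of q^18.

d|18:{1,2,3,6,9,18}  Σf=1+8+27+216+729+5832=6813

a_18 = 6813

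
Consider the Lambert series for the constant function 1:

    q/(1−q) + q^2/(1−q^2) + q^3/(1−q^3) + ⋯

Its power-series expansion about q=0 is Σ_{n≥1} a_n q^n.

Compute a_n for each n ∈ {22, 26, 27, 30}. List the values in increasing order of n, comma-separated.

4, 4, 4, 8

[q^22] f(22)=1,f(11)=1,f(2)=1,f(1)=1 ⇒ 4
q^26  k|26↦f(k): 1:1 2:1 13:1 26:1  a_26=4
n=27: 27·1 9·3 3·9 1·27  f→[1+1+1+1]=4
n=30: 1·30 2·15 3·10 5·6 6·5 10·3 15·2 30·1  f→[1+1+1+1+1+1+1+1]=8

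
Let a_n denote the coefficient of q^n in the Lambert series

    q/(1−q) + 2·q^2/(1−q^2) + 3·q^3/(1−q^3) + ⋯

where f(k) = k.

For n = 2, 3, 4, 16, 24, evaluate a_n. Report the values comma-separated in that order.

q^2  k|2↦f(k): 1:1 2:2  a_2=3
d|3:{1,3}  Σf=1+3=4
[q^4] f(4)=4,f(2)=2,f(1)=1 ⇒ 7
n=16: 1·16 2·8 4·4 8·2 16·1  f→[1+2+4+8+16]=31
[q^24] f(1)=1,f(2)=2,f(3)=3,f(4)=4,f(6)=6,f(8)=8,f(12)=12,f(24)=24 ⇒ 60

3, 4, 7, 31, 60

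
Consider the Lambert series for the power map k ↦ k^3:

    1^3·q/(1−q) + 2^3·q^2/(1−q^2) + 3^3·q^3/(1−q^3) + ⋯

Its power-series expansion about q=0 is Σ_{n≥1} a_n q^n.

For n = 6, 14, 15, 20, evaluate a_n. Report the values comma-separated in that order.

252, 3096, 3528, 9198

n=6: 1·6 2·3 3·2 6·1  f→[1+8+27+216]=252
q^14  k|14↦f(k): 14:2744 7:343 2:8 1:1  a_14=3096
[q^15] f(15)=3375,f(5)=125,f(3)=27,f(1)=1 ⇒ 3528
d|20:{1,2,4,5,10,20}  Σf=1+8+64+125+1000+8000=9198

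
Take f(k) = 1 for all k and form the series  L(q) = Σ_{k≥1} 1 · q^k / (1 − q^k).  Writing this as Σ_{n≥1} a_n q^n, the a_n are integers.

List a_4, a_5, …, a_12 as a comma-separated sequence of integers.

3, 2, 4, 2, 4, 3, 4, 2, 6

[q^4] f(4)=1,f(2)=1,f(1)=1 ⇒ 3
d|5:{1,5}  Σf=1+1=2
q^6  k|6↦f(k): 1:1 2:1 3:1 6:1  a_6=4
n=7: 7·1 1·7  f→[1+1]=2
n=8: 8·1 4·2 2·4 1·8  f→[1+1+1+1]=4
d|9:{9,3,1}  Σf=1+1+1=3
d|10:{10,5,2,1}  Σf=1+1+1+1=4
n=11: 1·11 11·1  f→[1+1]=2
n=12: 12·1 6·2 4·3 3·4 2·6 1·12  f→[1+1+1+1+1+1]=6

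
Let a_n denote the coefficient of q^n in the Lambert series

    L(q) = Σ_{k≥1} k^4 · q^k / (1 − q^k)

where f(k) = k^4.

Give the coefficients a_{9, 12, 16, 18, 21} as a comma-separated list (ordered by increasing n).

6643, 22386, 69905, 112931, 196964

d|9:{1,3,9}  Σf=1+81+6561=6643
[q^12] f(1)=1,f(2)=16,f(3)=81,f(4)=256,f(6)=1296,f(12)=20736 ⇒ 22386
n=16: 1·16 2·8 4·4 8·2 16·1  f→[1+16+256+4096+65536]=69905
q^18  k|18↦f(k): 18:104976 9:6561 6:1296 3:81 2:16 1:1  a_18=112931
n=21: 1·21 3·7 7·3 21·1  f→[1+81+2401+194481]=196964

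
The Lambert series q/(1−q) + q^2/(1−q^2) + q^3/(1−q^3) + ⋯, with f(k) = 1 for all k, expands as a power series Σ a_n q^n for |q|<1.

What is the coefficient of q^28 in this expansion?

a_28 = 6

d|28:{28,14,7,4,2,1}  Σf=1+1+1+1+1+1=6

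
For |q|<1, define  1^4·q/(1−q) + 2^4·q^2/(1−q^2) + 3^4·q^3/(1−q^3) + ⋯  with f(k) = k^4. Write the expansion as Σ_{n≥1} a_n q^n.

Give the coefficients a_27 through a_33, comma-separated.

538084, 655746, 707282, 872644, 923522, 1118481, 1200644

[q^27] f(27)=531441,f(9)=6561,f(3)=81,f(1)=1 ⇒ 538084
q^28  k|28↦f(k): 1:1 2:16 4:256 7:2401 14:38416 28:614656  a_28=655746
[q^29] f(1)=1,f(29)=707281 ⇒ 707282
d|30:{1,2,3,5,6,10,15,30}  Σf=1+16+81+625+1296+10000+50625+810000=872644
n=31: 31·1 1·31  f→[923521+1]=923522
q^32  k|32↦f(k): 32:1048576 16:65536 8:4096 4:256 2:16 1:1  a_32=1118481
[q^33] f(1)=1,f(3)=81,f(11)=14641,f(33)=1185921 ⇒ 1200644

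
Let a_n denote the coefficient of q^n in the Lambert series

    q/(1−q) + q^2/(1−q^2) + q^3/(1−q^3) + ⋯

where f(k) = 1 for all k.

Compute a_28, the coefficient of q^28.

d|28:{1,2,4,7,14,28}  Σf=1+1+1+1+1+1=6

a_28 = 6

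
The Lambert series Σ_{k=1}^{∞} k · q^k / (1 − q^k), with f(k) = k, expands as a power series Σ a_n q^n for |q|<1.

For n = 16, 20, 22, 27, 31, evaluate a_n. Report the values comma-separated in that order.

31, 42, 36, 40, 32

d|16:{1,2,4,8,16}  Σf=1+2+4+8+16=31
q^20  k|20↦f(k): 1:1 2:2 4:4 5:5 10:10 20:20  a_20=42
[q^22] f(22)=22,f(11)=11,f(2)=2,f(1)=1 ⇒ 36
n=27: 27·1 9·3 3·9 1·27  f→[27+9+3+1]=40
[q^31] f(31)=31,f(1)=1 ⇒ 32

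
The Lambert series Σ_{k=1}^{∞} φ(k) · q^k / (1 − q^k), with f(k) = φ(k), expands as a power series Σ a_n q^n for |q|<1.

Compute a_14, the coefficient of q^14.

d|14:{14,7,2,1}  Σφ=6+6+1+1=14

a_14 = 14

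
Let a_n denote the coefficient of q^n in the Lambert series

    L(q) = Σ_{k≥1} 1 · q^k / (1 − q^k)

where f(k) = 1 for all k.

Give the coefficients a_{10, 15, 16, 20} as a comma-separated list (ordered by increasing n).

4, 4, 5, 6

n=10: 1·10 2·5 5·2 10·1  f→[1+1+1+1]=4
n=15: 1·15 3·5 5·3 15·1  f→[1+1+1+1]=4
d|16:{1,2,4,8,16}  Σf=1+1+1+1+1=5
n=20: 1·20 2·10 4·5 5·4 10·2 20·1  f→[1+1+1+1+1+1]=6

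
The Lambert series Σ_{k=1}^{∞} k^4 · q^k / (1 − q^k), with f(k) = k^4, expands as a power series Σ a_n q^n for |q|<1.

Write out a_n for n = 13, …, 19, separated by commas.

28562, 40834, 51332, 69905, 83522, 112931, 130322

d|13:{13,1}  Σf=28561+1=28562
d|14:{14,7,2,1}  Σf=38416+2401+16+1=40834
q^15  k|15↦f(k): 15:50625 5:625 3:81 1:1  a_15=51332
q^16  k|16↦f(k): 16:65536 8:4096 4:256 2:16 1:1  a_16=69905
q^17  k|17↦f(k): 17:83521 1:1  a_17=83522
[q^18] f(1)=1,f(2)=16,f(3)=81,f(6)=1296,f(9)=6561,f(18)=104976 ⇒ 112931
[q^19] f(1)=1,f(19)=130321 ⇒ 130322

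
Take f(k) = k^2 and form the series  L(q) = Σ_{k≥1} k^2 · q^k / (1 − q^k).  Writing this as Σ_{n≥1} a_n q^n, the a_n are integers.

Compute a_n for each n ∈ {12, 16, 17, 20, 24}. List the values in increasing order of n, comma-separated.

210, 341, 290, 546, 850

d|12:{1,2,3,4,6,12}  Σf=1+4+9+16+36+144=210
n=16: 1·16 2·8 4·4 8·2 16·1  f→[1+4+16+64+256]=341
[q^17] f(17)=289,f(1)=1 ⇒ 290
d|20:{1,2,4,5,10,20}  Σf=1+4+16+25+100+400=546
q^24  k|24↦f(k): 1:1 2:4 3:9 4:16 6:36 8:64 12:144 24:576  a_24=850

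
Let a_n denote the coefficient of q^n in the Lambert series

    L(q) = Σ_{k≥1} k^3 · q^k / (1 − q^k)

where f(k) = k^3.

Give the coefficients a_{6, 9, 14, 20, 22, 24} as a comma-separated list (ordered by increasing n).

252, 757, 3096, 9198, 11988, 16380

[q^6] f(6)=216,f(3)=27,f(2)=8,f(1)=1 ⇒ 252
n=9: 9·1 3·3 1·9  f→[729+27+1]=757
d|14:{14,7,2,1}  Σf=2744+343+8+1=3096
q^20  k|20↦f(k): 1:1 2:8 4:64 5:125 10:1000 20:8000  a_20=9198
[q^22] f(1)=1,f(2)=8,f(11)=1331,f(22)=10648 ⇒ 11988
q^24  k|24↦f(k): 1:1 2:8 3:27 4:64 6:216 8:512 12:1728 24:13824  a_24=16380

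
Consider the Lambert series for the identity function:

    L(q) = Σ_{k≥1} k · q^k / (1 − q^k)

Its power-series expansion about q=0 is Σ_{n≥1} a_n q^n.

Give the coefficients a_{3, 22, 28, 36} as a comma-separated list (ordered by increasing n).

q^3  k|3↦f(k): 3:3 1:1  a_3=4
q^22  k|22↦f(k): 22:22 11:11 2:2 1:1  a_22=36
n=28: 28·1 14·2 7·4 4·7 2·14 1·28  f→[28+14+7+4+2+1]=56
q^36  k|36↦f(k): 1:1 2:2 3:3 4:4 6:6 9:9 12:12 18:18 36:36  a_36=91

4, 36, 56, 91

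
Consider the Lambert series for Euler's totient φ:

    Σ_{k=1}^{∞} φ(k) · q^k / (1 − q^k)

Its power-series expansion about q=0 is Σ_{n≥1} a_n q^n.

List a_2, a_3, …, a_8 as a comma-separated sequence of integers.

[q^2] φ(1)=1,φ(2)=1 ⇒ 2
d|3:{1,3}  Σφ=1+2=3
q^4  k|4↦φ(k): 4:2 2:1 1:1  a_4=4
[q^5] φ(1)=1,φ(5)=4 ⇒ 5
[q^6] φ(1)=1,φ(2)=1,φ(3)=2,φ(6)=2 ⇒ 6
[q^7] φ(1)=1,φ(7)=6 ⇒ 7
d|8:{8,4,2,1}  Σφ=4+2+1+1=8

2, 3, 4, 5, 6, 7, 8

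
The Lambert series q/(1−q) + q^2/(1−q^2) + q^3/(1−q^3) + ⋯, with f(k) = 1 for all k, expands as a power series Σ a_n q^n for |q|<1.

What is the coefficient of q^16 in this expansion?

d|16:{1,2,4,8,16}  Σf=1+1+1+1+1=5

a_16 = 5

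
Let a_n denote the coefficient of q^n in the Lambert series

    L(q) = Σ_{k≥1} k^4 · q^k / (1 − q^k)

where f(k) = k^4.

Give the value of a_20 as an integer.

a_20 = 170898

n=20: 1·20 2·10 4·5 5·4 10·2 20·1  f→[1+16+256+625+10000+160000]=170898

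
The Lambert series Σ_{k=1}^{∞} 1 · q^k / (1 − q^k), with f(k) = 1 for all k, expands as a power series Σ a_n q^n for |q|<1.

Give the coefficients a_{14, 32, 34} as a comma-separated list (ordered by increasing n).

n=14: 1·14 2·7 7·2 14·1  f→[1+1+1+1]=4
d|32:{1,2,4,8,16,32}  Σf=1+1+1+1+1+1=6
q^34  k|34↦f(k): 1:1 2:1 17:1 34:1  a_34=4

4, 6, 4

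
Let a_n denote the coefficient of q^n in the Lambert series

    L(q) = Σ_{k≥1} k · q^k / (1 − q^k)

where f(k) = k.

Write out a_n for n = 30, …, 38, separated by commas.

72, 32, 63, 48, 54, 48, 91, 38, 60

[q^30] f(30)=30,f(15)=15,f(10)=10,f(6)=6,f(5)=5,f(3)=3,f(2)=2,f(1)=1 ⇒ 72
d|31:{1,31}  Σf=1+31=32
d|32:{32,16,8,4,2,1}  Σf=32+16+8+4+2+1=63
n=33: 1·33 3·11 11·3 33·1  f→[1+3+11+33]=48
d|34:{34,17,2,1}  Σf=34+17+2+1=54
[q^35] f(1)=1,f(5)=5,f(7)=7,f(35)=35 ⇒ 48
q^36  k|36↦f(k): 1:1 2:2 3:3 4:4 6:6 9:9 12:12 18:18 36:36  a_36=91
n=37: 37·1 1·37  f→[37+1]=38
n=38: 1·38 2·19 19·2 38·1  f→[1+2+19+38]=60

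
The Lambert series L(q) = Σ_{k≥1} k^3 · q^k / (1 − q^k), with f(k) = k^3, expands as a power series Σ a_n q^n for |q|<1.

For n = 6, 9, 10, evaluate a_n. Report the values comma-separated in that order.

252, 757, 1134

d|6:{6,3,2,1}  Σf=216+27+8+1=252
[q^9] f(1)=1,f(3)=27,f(9)=729 ⇒ 757
[q^10] f(1)=1,f(2)=8,f(5)=125,f(10)=1000 ⇒ 1134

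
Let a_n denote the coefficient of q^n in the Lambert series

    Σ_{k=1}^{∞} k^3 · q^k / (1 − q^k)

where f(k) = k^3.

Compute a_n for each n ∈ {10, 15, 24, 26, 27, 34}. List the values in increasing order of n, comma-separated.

q^10  k|10↦f(k): 1:1 2:8 5:125 10:1000  a_10=1134
d|15:{1,3,5,15}  Σf=1+27+125+3375=3528
n=24: 1·24 2·12 3·8 4·6 6·4 8·3 12·2 24·1  f→[1+8+27+64+216+512+1728+13824]=16380
q^26  k|26↦f(k): 1:1 2:8 13:2197 26:17576  a_26=19782
d|27:{27,9,3,1}  Σf=19683+729+27+1=20440
q^34  k|34↦f(k): 1:1 2:8 17:4913 34:39304  a_34=44226

1134, 3528, 16380, 19782, 20440, 44226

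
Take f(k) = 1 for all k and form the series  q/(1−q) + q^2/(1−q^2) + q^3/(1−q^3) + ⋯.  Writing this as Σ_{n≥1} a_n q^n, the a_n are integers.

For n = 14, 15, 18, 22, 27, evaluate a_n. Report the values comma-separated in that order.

[q^14] f(1)=1,f(2)=1,f(7)=1,f(14)=1 ⇒ 4
n=15: 1·15 3·5 5·3 15·1  f→[1+1+1+1]=4
[q^18] f(18)=1,f(9)=1,f(6)=1,f(3)=1,f(2)=1,f(1)=1 ⇒ 6
d|22:{1,2,11,22}  Σf=1+1+1+1=4
[q^27] f(1)=1,f(3)=1,f(9)=1,f(27)=1 ⇒ 4

4, 4, 6, 4, 4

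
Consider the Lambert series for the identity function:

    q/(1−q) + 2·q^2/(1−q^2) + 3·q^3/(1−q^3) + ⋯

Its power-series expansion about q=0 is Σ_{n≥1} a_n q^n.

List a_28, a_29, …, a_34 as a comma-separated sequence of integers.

56, 30, 72, 32, 63, 48, 54

n=28: 28·1 14·2 7·4 4·7 2·14 1·28  f→[28+14+7+4+2+1]=56
d|29:{29,1}  Σf=29+1=30
q^30  k|30↦f(k): 1:1 2:2 3:3 5:5 6:6 10:10 15:15 30:30  a_30=72
n=31: 31·1 1·31  f→[31+1]=32
d|32:{1,2,4,8,16,32}  Σf=1+2+4+8+16+32=63
[q^33] f(1)=1,f(3)=3,f(11)=11,f(33)=33 ⇒ 48
q^34  k|34↦f(k): 1:1 2:2 17:17 34:34  a_34=54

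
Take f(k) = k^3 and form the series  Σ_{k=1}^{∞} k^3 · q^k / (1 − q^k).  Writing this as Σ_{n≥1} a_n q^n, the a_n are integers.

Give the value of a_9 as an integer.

a_9 = 757

d|9:{9,3,1}  Σf=729+27+1=757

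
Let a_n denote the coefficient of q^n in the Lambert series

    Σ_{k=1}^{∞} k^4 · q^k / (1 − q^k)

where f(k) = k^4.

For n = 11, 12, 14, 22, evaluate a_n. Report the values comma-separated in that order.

14642, 22386, 40834, 248914

n=11: 11·1 1·11  f→[14641+1]=14642
q^12  k|12↦f(k): 1:1 2:16 3:81 4:256 6:1296 12:20736  a_12=22386
[q^14] f(1)=1,f(2)=16,f(7)=2401,f(14)=38416 ⇒ 40834
d|22:{1,2,11,22}  Σf=1+16+14641+234256=248914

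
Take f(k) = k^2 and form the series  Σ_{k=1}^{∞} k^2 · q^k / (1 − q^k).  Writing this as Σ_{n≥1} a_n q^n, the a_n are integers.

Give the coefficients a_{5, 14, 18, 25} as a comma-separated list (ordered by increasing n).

q^5  k|5↦f(k): 5:25 1:1  a_5=26
d|14:{14,7,2,1}  Σf=196+49+4+1=250
n=18: 18·1 9·2 6·3 3·6 2·9 1·18  f→[324+81+36+9+4+1]=455
n=25: 1·25 5·5 25·1  f→[1+25+625]=651

26, 250, 455, 651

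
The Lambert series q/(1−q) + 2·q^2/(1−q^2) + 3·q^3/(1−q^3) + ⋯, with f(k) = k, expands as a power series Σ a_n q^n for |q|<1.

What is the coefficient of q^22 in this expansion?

q^22  k|22↦f(k): 22:22 11:11 2:2 1:1  a_22=36

a_22 = 36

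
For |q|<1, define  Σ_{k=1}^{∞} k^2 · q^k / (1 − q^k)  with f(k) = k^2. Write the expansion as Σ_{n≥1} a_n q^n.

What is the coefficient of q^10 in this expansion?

n=10: 10·1 5·2 2·5 1·10  f→[100+25+4+1]=130

a_10 = 130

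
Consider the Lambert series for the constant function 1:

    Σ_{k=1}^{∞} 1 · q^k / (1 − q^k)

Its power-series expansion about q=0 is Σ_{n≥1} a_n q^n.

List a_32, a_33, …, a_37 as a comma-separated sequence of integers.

6, 4, 4, 4, 9, 2

[q^32] f(32)=1,f(16)=1,f(8)=1,f(4)=1,f(2)=1,f(1)=1 ⇒ 6
q^33  k|33↦f(k): 33:1 11:1 3:1 1:1  a_33=4
q^34  k|34↦f(k): 34:1 17:1 2:1 1:1  a_34=4
d|35:{35,7,5,1}  Σf=1+1+1+1=4
[q^36] f(36)=1,f(18)=1,f(12)=1,f(9)=1,f(6)=1,f(4)=1,f(3)=1,f(2)=1,f(1)=1 ⇒ 9
q^37  k|37↦f(k): 37:1 1:1  a_37=2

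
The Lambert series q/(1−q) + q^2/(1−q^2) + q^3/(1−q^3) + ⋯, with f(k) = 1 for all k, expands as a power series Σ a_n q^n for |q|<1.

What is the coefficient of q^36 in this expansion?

a_36 = 9

[q^36] f(36)=1,f(18)=1,f(12)=1,f(9)=1,f(6)=1,f(4)=1,f(3)=1,f(2)=1,f(1)=1 ⇒ 9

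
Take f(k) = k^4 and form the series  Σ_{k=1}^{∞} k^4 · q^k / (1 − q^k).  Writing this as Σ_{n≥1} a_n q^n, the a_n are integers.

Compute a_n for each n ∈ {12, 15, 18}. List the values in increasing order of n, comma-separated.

n=12: 1·12 2·6 3·4 4·3 6·2 12·1  f→[1+16+81+256+1296+20736]=22386
q^15  k|15↦f(k): 1:1 3:81 5:625 15:50625  a_15=51332
d|18:{18,9,6,3,2,1}  Σf=104976+6561+1296+81+16+1=112931

22386, 51332, 112931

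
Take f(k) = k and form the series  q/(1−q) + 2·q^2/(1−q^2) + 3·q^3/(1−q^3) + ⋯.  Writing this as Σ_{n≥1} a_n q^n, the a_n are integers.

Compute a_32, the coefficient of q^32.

n=32: 32·1 16·2 8·4 4·8 2·16 1·32  f→[32+16+8+4+2+1]=63

a_32 = 63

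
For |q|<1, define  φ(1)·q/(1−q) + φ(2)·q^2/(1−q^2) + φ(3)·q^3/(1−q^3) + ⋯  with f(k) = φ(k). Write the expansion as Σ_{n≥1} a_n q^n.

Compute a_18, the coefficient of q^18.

n=18: 1·18 2·9 3·6 6·3 9·2 18·1  φ→[1+1+2+2+6+6]=18

a_18 = 18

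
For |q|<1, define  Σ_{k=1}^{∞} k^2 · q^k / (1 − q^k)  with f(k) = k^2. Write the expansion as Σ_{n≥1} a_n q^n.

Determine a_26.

a_26 = 850

n=26: 26·1 13·2 2·13 1·26  f→[676+169+4+1]=850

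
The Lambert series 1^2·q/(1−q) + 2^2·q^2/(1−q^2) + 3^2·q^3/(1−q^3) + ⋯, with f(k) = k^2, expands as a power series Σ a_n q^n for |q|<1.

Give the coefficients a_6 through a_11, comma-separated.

50, 50, 85, 91, 130, 122

[q^6] f(6)=36,f(3)=9,f(2)=4,f(1)=1 ⇒ 50
d|7:{1,7}  Σf=1+49=50
q^8  k|8↦f(k): 8:64 4:16 2:4 1:1  a_8=85
n=9: 9·1 3·3 1·9  f→[81+9+1]=91
d|10:{1,2,5,10}  Σf=1+4+25+100=130
q^11  k|11↦f(k): 11:121 1:1  a_11=122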